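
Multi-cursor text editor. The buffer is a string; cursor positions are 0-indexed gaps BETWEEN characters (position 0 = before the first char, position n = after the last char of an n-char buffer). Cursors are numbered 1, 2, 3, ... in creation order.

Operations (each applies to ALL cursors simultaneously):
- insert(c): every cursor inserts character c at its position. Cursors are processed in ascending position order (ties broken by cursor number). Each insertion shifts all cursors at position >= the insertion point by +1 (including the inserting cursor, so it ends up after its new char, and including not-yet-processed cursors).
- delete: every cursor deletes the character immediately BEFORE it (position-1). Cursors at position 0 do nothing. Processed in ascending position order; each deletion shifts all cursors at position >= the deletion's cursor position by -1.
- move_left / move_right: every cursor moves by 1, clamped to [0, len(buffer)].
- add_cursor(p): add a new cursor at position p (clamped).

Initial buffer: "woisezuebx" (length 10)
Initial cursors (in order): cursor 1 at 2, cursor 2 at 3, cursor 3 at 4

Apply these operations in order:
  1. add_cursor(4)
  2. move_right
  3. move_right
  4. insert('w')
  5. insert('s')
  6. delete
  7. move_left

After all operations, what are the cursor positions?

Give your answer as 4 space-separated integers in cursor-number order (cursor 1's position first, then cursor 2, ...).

After op 1 (add_cursor(4)): buffer="woisezuebx" (len 10), cursors c1@2 c2@3 c3@4 c4@4, authorship ..........
After op 2 (move_right): buffer="woisezuebx" (len 10), cursors c1@3 c2@4 c3@5 c4@5, authorship ..........
After op 3 (move_right): buffer="woisezuebx" (len 10), cursors c1@4 c2@5 c3@6 c4@6, authorship ..........
After op 4 (insert('w')): buffer="woiswewzwwuebx" (len 14), cursors c1@5 c2@7 c3@10 c4@10, authorship ....1.2.34....
After op 5 (insert('s')): buffer="woiswsewszwwssuebx" (len 18), cursors c1@6 c2@9 c3@14 c4@14, authorship ....11.22.3434....
After op 6 (delete): buffer="woiswewzwwuebx" (len 14), cursors c1@5 c2@7 c3@10 c4@10, authorship ....1.2.34....
After op 7 (move_left): buffer="woiswewzwwuebx" (len 14), cursors c1@4 c2@6 c3@9 c4@9, authorship ....1.2.34....

Answer: 4 6 9 9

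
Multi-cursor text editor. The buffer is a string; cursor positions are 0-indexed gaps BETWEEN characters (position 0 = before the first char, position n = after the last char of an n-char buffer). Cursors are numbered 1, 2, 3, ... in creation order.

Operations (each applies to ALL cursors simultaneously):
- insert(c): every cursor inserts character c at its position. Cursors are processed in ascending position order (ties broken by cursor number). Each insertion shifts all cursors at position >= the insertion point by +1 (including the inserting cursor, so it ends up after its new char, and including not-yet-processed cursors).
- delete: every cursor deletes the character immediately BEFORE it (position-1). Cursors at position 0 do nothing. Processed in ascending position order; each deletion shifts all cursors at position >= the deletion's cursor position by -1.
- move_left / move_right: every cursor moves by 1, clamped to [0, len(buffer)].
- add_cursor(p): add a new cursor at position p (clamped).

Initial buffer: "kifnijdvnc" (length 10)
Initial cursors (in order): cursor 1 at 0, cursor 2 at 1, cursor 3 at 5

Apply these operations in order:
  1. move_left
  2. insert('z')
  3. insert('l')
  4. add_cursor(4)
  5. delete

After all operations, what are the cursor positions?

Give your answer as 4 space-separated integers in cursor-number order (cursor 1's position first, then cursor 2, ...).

Answer: 1 1 6 1

Derivation:
After op 1 (move_left): buffer="kifnijdvnc" (len 10), cursors c1@0 c2@0 c3@4, authorship ..........
After op 2 (insert('z')): buffer="zzkifnzijdvnc" (len 13), cursors c1@2 c2@2 c3@7, authorship 12....3......
After op 3 (insert('l')): buffer="zzllkifnzlijdvnc" (len 16), cursors c1@4 c2@4 c3@10, authorship 1212....33......
After op 4 (add_cursor(4)): buffer="zzllkifnzlijdvnc" (len 16), cursors c1@4 c2@4 c4@4 c3@10, authorship 1212....33......
After op 5 (delete): buffer="zkifnzijdvnc" (len 12), cursors c1@1 c2@1 c4@1 c3@6, authorship 1....3......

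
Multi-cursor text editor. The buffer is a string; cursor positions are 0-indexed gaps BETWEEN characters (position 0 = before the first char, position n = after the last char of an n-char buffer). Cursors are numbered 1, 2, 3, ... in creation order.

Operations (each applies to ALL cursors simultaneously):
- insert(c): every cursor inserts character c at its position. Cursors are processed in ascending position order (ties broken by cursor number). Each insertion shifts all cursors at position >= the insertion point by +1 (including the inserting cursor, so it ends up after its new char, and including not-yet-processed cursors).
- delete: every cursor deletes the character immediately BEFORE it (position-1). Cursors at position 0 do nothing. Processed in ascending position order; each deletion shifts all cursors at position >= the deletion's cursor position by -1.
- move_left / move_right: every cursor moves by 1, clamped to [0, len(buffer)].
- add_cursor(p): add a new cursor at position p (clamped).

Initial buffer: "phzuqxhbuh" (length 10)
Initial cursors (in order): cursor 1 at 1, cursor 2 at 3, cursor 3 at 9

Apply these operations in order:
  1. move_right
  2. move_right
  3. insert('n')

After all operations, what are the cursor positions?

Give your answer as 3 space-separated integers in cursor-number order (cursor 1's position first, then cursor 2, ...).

Answer: 4 7 13

Derivation:
After op 1 (move_right): buffer="phzuqxhbuh" (len 10), cursors c1@2 c2@4 c3@10, authorship ..........
After op 2 (move_right): buffer="phzuqxhbuh" (len 10), cursors c1@3 c2@5 c3@10, authorship ..........
After op 3 (insert('n')): buffer="phznuqnxhbuhn" (len 13), cursors c1@4 c2@7 c3@13, authorship ...1..2.....3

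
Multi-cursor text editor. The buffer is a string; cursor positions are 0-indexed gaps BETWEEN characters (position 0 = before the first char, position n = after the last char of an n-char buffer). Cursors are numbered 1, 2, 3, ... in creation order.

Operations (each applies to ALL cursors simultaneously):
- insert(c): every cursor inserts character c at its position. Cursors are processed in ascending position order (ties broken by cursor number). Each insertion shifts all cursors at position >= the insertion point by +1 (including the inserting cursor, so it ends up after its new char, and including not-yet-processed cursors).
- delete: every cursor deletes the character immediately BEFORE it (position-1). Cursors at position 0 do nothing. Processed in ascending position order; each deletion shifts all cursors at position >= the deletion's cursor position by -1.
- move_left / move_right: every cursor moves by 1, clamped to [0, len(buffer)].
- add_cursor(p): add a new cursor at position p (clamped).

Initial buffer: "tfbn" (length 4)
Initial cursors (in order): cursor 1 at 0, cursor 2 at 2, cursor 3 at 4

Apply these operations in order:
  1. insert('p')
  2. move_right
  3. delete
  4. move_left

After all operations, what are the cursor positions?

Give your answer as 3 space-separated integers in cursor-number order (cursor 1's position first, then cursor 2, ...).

Answer: 0 2 3

Derivation:
After op 1 (insert('p')): buffer="ptfpbnp" (len 7), cursors c1@1 c2@4 c3@7, authorship 1..2..3
After op 2 (move_right): buffer="ptfpbnp" (len 7), cursors c1@2 c2@5 c3@7, authorship 1..2..3
After op 3 (delete): buffer="pfpn" (len 4), cursors c1@1 c2@3 c3@4, authorship 1.2.
After op 4 (move_left): buffer="pfpn" (len 4), cursors c1@0 c2@2 c3@3, authorship 1.2.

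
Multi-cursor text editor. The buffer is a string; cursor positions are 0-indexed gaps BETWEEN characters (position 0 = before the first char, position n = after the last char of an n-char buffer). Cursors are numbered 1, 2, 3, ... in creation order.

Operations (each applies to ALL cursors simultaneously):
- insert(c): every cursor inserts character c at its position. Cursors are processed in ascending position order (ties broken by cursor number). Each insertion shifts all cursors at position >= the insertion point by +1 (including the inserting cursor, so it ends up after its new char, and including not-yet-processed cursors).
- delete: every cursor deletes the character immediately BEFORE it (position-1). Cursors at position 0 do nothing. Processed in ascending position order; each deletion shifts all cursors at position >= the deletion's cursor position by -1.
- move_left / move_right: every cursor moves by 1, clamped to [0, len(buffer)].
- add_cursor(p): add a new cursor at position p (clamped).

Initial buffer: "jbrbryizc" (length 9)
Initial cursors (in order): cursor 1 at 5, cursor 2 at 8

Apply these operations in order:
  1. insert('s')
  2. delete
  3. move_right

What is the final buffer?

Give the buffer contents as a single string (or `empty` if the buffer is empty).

After op 1 (insert('s')): buffer="jbrbrsyizsc" (len 11), cursors c1@6 c2@10, authorship .....1...2.
After op 2 (delete): buffer="jbrbryizc" (len 9), cursors c1@5 c2@8, authorship .........
After op 3 (move_right): buffer="jbrbryizc" (len 9), cursors c1@6 c2@9, authorship .........

Answer: jbrbryizc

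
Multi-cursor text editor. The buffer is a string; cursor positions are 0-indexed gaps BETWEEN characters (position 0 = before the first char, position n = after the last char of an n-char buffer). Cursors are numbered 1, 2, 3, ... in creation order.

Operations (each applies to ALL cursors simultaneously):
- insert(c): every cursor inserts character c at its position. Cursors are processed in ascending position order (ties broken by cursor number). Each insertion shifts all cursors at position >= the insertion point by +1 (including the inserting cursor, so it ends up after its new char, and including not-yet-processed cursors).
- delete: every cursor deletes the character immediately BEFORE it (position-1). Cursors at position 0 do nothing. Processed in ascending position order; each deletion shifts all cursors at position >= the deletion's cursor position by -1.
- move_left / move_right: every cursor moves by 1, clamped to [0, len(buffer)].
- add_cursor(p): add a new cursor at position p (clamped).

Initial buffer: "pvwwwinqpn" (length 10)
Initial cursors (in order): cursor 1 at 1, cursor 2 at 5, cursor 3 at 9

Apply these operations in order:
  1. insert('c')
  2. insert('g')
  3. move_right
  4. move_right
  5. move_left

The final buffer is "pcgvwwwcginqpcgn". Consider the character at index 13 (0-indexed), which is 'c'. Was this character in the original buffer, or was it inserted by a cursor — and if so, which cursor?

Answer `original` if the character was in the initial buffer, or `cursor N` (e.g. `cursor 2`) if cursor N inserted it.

After op 1 (insert('c')): buffer="pcvwwwcinqpcn" (len 13), cursors c1@2 c2@7 c3@12, authorship .1....2....3.
After op 2 (insert('g')): buffer="pcgvwwwcginqpcgn" (len 16), cursors c1@3 c2@9 c3@15, authorship .11....22....33.
After op 3 (move_right): buffer="pcgvwwwcginqpcgn" (len 16), cursors c1@4 c2@10 c3@16, authorship .11....22....33.
After op 4 (move_right): buffer="pcgvwwwcginqpcgn" (len 16), cursors c1@5 c2@11 c3@16, authorship .11....22....33.
After op 5 (move_left): buffer="pcgvwwwcginqpcgn" (len 16), cursors c1@4 c2@10 c3@15, authorship .11....22....33.
Authorship (.=original, N=cursor N): . 1 1 . . . . 2 2 . . . . 3 3 .
Index 13: author = 3

Answer: cursor 3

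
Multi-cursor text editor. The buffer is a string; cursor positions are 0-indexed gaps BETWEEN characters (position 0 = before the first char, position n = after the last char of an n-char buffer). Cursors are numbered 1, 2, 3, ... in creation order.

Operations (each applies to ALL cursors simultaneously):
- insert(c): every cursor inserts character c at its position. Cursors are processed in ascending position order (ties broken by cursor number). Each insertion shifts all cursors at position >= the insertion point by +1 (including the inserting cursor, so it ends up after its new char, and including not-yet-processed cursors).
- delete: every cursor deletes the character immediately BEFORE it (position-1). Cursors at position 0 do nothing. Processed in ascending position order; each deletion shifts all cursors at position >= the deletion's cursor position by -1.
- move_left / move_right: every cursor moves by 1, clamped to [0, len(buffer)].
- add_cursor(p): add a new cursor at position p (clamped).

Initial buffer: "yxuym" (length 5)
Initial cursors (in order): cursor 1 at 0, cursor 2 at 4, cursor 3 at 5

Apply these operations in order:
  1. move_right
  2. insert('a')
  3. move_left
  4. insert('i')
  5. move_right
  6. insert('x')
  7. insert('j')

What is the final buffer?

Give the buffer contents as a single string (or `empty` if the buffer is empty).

After op 1 (move_right): buffer="yxuym" (len 5), cursors c1@1 c2@5 c3@5, authorship .....
After op 2 (insert('a')): buffer="yaxuymaa" (len 8), cursors c1@2 c2@8 c3@8, authorship .1....23
After op 3 (move_left): buffer="yaxuymaa" (len 8), cursors c1@1 c2@7 c3@7, authorship .1....23
After op 4 (insert('i')): buffer="yiaxuymaiia" (len 11), cursors c1@2 c2@10 c3@10, authorship .11....2233
After op 5 (move_right): buffer="yiaxuymaiia" (len 11), cursors c1@3 c2@11 c3@11, authorship .11....2233
After op 6 (insert('x')): buffer="yiaxxuymaiiaxx" (len 14), cursors c1@4 c2@14 c3@14, authorship .111....223323
After op 7 (insert('j')): buffer="yiaxjxuymaiiaxxjj" (len 17), cursors c1@5 c2@17 c3@17, authorship .1111....22332323

Answer: yiaxjxuymaiiaxxjj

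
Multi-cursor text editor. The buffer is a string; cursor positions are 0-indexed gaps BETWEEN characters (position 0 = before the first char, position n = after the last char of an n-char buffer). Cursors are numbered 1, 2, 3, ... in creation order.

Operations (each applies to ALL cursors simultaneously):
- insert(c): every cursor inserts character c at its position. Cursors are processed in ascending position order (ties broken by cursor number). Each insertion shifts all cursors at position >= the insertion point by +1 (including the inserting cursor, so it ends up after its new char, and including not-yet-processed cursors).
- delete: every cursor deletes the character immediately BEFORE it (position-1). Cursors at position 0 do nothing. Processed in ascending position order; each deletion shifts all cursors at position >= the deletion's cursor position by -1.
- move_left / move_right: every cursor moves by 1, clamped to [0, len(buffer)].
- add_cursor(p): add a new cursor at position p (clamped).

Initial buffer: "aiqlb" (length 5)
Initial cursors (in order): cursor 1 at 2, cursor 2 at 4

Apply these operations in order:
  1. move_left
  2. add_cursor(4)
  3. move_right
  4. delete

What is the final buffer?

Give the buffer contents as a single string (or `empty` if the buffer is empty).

After op 1 (move_left): buffer="aiqlb" (len 5), cursors c1@1 c2@3, authorship .....
After op 2 (add_cursor(4)): buffer="aiqlb" (len 5), cursors c1@1 c2@3 c3@4, authorship .....
After op 3 (move_right): buffer="aiqlb" (len 5), cursors c1@2 c2@4 c3@5, authorship .....
After op 4 (delete): buffer="aq" (len 2), cursors c1@1 c2@2 c3@2, authorship ..

Answer: aq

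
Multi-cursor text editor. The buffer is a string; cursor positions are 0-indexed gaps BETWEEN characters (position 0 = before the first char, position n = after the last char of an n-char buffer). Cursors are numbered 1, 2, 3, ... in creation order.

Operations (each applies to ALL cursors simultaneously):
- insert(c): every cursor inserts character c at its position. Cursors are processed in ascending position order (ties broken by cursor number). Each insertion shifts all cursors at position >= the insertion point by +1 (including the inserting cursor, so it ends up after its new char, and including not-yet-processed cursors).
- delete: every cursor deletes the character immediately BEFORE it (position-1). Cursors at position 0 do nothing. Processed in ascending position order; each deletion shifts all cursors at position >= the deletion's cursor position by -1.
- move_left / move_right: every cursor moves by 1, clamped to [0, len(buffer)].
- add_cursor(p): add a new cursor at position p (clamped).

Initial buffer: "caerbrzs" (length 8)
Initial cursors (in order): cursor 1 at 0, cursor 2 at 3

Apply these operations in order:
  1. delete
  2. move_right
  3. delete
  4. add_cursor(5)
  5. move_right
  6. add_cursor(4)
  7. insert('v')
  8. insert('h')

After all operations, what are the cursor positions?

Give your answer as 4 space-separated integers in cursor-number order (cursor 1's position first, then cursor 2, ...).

Answer: 3 6 13 10

Derivation:
After op 1 (delete): buffer="carbrzs" (len 7), cursors c1@0 c2@2, authorship .......
After op 2 (move_right): buffer="carbrzs" (len 7), cursors c1@1 c2@3, authorship .......
After op 3 (delete): buffer="abrzs" (len 5), cursors c1@0 c2@1, authorship .....
After op 4 (add_cursor(5)): buffer="abrzs" (len 5), cursors c1@0 c2@1 c3@5, authorship .....
After op 5 (move_right): buffer="abrzs" (len 5), cursors c1@1 c2@2 c3@5, authorship .....
After op 6 (add_cursor(4)): buffer="abrzs" (len 5), cursors c1@1 c2@2 c4@4 c3@5, authorship .....
After op 7 (insert('v')): buffer="avbvrzvsv" (len 9), cursors c1@2 c2@4 c4@7 c3@9, authorship .1.2..4.3
After op 8 (insert('h')): buffer="avhbvhrzvhsvh" (len 13), cursors c1@3 c2@6 c4@10 c3@13, authorship .11.22..44.33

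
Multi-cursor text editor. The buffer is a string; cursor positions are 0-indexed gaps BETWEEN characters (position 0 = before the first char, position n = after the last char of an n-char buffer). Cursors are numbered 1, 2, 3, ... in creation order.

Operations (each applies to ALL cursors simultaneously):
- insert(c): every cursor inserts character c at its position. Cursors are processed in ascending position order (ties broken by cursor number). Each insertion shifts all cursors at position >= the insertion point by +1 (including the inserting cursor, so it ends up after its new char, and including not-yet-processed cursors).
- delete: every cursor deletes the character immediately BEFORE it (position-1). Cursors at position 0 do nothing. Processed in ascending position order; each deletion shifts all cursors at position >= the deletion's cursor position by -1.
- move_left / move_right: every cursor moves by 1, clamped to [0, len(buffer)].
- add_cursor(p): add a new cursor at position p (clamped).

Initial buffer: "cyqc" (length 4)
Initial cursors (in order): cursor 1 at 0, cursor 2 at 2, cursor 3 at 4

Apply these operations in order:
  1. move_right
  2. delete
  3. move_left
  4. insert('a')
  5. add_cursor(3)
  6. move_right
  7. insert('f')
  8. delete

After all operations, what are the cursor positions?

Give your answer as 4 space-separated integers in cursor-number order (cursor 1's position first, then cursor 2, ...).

Answer: 4 4 4 4

Derivation:
After op 1 (move_right): buffer="cyqc" (len 4), cursors c1@1 c2@3 c3@4, authorship ....
After op 2 (delete): buffer="y" (len 1), cursors c1@0 c2@1 c3@1, authorship .
After op 3 (move_left): buffer="y" (len 1), cursors c1@0 c2@0 c3@0, authorship .
After op 4 (insert('a')): buffer="aaay" (len 4), cursors c1@3 c2@3 c3@3, authorship 123.
After op 5 (add_cursor(3)): buffer="aaay" (len 4), cursors c1@3 c2@3 c3@3 c4@3, authorship 123.
After op 6 (move_right): buffer="aaay" (len 4), cursors c1@4 c2@4 c3@4 c4@4, authorship 123.
After op 7 (insert('f')): buffer="aaayffff" (len 8), cursors c1@8 c2@8 c3@8 c4@8, authorship 123.1234
After op 8 (delete): buffer="aaay" (len 4), cursors c1@4 c2@4 c3@4 c4@4, authorship 123.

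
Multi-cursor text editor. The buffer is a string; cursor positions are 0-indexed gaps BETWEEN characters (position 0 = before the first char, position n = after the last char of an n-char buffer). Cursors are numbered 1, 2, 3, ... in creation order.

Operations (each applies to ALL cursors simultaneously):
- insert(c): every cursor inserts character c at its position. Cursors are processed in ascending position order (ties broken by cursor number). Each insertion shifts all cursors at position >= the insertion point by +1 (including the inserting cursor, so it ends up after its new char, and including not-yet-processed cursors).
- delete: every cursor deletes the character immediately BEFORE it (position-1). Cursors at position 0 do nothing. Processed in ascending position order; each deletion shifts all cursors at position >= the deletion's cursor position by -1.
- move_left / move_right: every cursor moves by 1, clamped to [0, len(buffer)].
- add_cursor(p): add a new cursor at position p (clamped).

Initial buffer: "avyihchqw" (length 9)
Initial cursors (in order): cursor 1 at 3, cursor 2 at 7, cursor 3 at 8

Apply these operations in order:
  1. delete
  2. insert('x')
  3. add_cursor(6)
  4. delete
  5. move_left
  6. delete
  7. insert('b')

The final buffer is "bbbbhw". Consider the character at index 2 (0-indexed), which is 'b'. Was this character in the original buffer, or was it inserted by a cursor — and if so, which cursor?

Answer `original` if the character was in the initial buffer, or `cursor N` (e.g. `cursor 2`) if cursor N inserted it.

After op 1 (delete): buffer="avihcw" (len 6), cursors c1@2 c2@5 c3@5, authorship ......
After op 2 (insert('x')): buffer="avxihcxxw" (len 9), cursors c1@3 c2@8 c3@8, authorship ..1...23.
After op 3 (add_cursor(6)): buffer="avxihcxxw" (len 9), cursors c1@3 c4@6 c2@8 c3@8, authorship ..1...23.
After op 4 (delete): buffer="avihw" (len 5), cursors c1@2 c2@4 c3@4 c4@4, authorship .....
After op 5 (move_left): buffer="avihw" (len 5), cursors c1@1 c2@3 c3@3 c4@3, authorship .....
After op 6 (delete): buffer="hw" (len 2), cursors c1@0 c2@0 c3@0 c4@0, authorship ..
After op 7 (insert('b')): buffer="bbbbhw" (len 6), cursors c1@4 c2@4 c3@4 c4@4, authorship 1234..
Authorship (.=original, N=cursor N): 1 2 3 4 . .
Index 2: author = 3

Answer: cursor 3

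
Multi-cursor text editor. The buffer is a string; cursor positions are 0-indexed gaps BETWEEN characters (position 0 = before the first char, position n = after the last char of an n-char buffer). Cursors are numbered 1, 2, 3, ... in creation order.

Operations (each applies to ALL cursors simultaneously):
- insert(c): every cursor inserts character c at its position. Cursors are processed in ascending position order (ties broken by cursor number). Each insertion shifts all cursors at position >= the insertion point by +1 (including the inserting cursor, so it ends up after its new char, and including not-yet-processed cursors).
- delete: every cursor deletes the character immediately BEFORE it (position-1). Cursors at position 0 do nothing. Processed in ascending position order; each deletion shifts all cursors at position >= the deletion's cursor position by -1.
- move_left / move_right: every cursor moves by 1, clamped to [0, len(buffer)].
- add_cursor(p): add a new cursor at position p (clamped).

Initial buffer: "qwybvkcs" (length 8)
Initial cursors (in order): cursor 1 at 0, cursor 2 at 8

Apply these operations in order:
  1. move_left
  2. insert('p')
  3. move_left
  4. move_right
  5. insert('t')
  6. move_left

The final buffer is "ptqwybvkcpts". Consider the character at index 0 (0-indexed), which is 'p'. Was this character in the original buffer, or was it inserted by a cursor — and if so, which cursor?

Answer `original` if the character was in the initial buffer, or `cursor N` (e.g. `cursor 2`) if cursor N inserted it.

Answer: cursor 1

Derivation:
After op 1 (move_left): buffer="qwybvkcs" (len 8), cursors c1@0 c2@7, authorship ........
After op 2 (insert('p')): buffer="pqwybvkcps" (len 10), cursors c1@1 c2@9, authorship 1.......2.
After op 3 (move_left): buffer="pqwybvkcps" (len 10), cursors c1@0 c2@8, authorship 1.......2.
After op 4 (move_right): buffer="pqwybvkcps" (len 10), cursors c1@1 c2@9, authorship 1.......2.
After op 5 (insert('t')): buffer="ptqwybvkcpts" (len 12), cursors c1@2 c2@11, authorship 11.......22.
After op 6 (move_left): buffer="ptqwybvkcpts" (len 12), cursors c1@1 c2@10, authorship 11.......22.
Authorship (.=original, N=cursor N): 1 1 . . . . . . . 2 2 .
Index 0: author = 1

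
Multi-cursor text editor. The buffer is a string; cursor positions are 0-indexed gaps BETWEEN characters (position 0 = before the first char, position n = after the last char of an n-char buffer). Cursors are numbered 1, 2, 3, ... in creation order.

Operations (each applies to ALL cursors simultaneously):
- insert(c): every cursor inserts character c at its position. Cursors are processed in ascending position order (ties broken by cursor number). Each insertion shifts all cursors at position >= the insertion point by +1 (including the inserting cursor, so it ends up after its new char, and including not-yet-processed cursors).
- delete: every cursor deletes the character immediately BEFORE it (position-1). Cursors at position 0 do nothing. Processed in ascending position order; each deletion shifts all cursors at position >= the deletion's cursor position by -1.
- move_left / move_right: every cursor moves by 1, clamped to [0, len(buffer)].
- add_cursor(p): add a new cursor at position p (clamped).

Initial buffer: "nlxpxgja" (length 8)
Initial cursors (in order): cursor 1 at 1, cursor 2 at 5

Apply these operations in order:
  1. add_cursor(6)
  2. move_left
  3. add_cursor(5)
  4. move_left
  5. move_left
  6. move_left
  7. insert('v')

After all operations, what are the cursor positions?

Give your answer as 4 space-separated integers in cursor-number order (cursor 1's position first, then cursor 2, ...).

After op 1 (add_cursor(6)): buffer="nlxpxgja" (len 8), cursors c1@1 c2@5 c3@6, authorship ........
After op 2 (move_left): buffer="nlxpxgja" (len 8), cursors c1@0 c2@4 c3@5, authorship ........
After op 3 (add_cursor(5)): buffer="nlxpxgja" (len 8), cursors c1@0 c2@4 c3@5 c4@5, authorship ........
After op 4 (move_left): buffer="nlxpxgja" (len 8), cursors c1@0 c2@3 c3@4 c4@4, authorship ........
After op 5 (move_left): buffer="nlxpxgja" (len 8), cursors c1@0 c2@2 c3@3 c4@3, authorship ........
After op 6 (move_left): buffer="nlxpxgja" (len 8), cursors c1@0 c2@1 c3@2 c4@2, authorship ........
After op 7 (insert('v')): buffer="vnvlvvxpxgja" (len 12), cursors c1@1 c2@3 c3@6 c4@6, authorship 1.2.34......

Answer: 1 3 6 6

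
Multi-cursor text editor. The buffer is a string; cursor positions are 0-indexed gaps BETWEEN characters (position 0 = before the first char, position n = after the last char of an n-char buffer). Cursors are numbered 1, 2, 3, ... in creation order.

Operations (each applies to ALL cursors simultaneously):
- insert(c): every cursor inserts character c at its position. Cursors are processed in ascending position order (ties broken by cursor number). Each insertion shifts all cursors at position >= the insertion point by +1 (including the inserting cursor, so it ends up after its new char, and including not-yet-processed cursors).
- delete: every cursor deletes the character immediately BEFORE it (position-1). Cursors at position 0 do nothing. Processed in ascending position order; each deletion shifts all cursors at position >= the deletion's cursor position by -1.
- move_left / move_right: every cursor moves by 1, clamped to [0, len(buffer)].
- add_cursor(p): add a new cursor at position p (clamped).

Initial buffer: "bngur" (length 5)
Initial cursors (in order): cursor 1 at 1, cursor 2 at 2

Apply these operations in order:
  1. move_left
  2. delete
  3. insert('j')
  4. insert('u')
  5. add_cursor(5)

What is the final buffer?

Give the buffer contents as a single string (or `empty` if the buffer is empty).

Answer: jjuungur

Derivation:
After op 1 (move_left): buffer="bngur" (len 5), cursors c1@0 c2@1, authorship .....
After op 2 (delete): buffer="ngur" (len 4), cursors c1@0 c2@0, authorship ....
After op 3 (insert('j')): buffer="jjngur" (len 6), cursors c1@2 c2@2, authorship 12....
After op 4 (insert('u')): buffer="jjuungur" (len 8), cursors c1@4 c2@4, authorship 1212....
After op 5 (add_cursor(5)): buffer="jjuungur" (len 8), cursors c1@4 c2@4 c3@5, authorship 1212....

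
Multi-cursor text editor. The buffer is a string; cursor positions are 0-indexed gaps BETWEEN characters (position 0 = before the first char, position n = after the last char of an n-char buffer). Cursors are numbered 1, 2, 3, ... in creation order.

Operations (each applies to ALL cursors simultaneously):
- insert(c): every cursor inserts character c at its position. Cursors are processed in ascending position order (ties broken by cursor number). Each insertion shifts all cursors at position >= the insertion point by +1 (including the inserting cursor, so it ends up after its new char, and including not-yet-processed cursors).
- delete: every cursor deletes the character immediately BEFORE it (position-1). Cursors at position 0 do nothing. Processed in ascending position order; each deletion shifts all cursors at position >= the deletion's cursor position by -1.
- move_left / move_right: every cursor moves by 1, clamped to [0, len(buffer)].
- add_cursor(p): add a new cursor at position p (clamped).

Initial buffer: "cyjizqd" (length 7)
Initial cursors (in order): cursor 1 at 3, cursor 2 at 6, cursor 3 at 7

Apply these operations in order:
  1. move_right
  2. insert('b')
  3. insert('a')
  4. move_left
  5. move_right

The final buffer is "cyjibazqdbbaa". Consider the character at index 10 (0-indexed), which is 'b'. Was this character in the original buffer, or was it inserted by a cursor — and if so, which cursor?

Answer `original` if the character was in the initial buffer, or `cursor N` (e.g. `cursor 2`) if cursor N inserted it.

After op 1 (move_right): buffer="cyjizqd" (len 7), cursors c1@4 c2@7 c3@7, authorship .......
After op 2 (insert('b')): buffer="cyjibzqdbb" (len 10), cursors c1@5 c2@10 c3@10, authorship ....1...23
After op 3 (insert('a')): buffer="cyjibazqdbbaa" (len 13), cursors c1@6 c2@13 c3@13, authorship ....11...2323
After op 4 (move_left): buffer="cyjibazqdbbaa" (len 13), cursors c1@5 c2@12 c3@12, authorship ....11...2323
After op 5 (move_right): buffer="cyjibazqdbbaa" (len 13), cursors c1@6 c2@13 c3@13, authorship ....11...2323
Authorship (.=original, N=cursor N): . . . . 1 1 . . . 2 3 2 3
Index 10: author = 3

Answer: cursor 3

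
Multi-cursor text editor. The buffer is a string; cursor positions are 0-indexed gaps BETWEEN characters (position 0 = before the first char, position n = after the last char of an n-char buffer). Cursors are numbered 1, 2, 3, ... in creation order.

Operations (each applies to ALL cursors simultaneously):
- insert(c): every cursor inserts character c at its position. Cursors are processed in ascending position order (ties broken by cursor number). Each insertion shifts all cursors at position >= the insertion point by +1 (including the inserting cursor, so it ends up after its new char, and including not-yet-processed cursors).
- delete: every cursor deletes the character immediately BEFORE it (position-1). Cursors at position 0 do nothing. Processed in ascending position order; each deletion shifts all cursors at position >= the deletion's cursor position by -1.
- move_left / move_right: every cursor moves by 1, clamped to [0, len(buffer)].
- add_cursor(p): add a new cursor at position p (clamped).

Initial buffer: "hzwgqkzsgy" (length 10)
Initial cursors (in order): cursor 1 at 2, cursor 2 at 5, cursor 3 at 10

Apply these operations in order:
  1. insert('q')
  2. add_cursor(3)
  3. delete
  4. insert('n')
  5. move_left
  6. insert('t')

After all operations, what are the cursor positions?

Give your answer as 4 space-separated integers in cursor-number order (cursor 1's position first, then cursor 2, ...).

Answer: 4 9 16 4

Derivation:
After op 1 (insert('q')): buffer="hzqwgqqkzsgyq" (len 13), cursors c1@3 c2@7 c3@13, authorship ..1...2.....3
After op 2 (add_cursor(3)): buffer="hzqwgqqkzsgyq" (len 13), cursors c1@3 c4@3 c2@7 c3@13, authorship ..1...2.....3
After op 3 (delete): buffer="hwgqkzsgy" (len 9), cursors c1@1 c4@1 c2@4 c3@9, authorship .........
After op 4 (insert('n')): buffer="hnnwgqnkzsgyn" (len 13), cursors c1@3 c4@3 c2@7 c3@13, authorship .14...2.....3
After op 5 (move_left): buffer="hnnwgqnkzsgyn" (len 13), cursors c1@2 c4@2 c2@6 c3@12, authorship .14...2.....3
After op 6 (insert('t')): buffer="hnttnwgqtnkzsgytn" (len 17), cursors c1@4 c4@4 c2@9 c3@16, authorship .1144...22.....33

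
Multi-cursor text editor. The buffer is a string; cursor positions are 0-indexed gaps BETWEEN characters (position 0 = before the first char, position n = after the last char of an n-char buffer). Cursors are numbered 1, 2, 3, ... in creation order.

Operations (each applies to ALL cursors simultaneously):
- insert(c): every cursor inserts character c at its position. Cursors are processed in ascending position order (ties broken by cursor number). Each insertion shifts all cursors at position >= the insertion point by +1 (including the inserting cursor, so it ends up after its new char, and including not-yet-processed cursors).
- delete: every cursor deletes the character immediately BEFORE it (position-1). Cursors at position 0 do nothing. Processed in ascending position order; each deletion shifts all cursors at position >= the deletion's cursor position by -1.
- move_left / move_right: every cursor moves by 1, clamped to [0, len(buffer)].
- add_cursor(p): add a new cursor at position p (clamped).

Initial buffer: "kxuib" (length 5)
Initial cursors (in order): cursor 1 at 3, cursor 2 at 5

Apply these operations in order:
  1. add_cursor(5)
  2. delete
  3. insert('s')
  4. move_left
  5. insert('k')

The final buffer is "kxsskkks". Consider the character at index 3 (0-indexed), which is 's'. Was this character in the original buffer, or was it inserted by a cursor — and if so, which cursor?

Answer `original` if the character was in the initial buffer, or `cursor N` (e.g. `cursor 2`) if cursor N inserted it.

Answer: cursor 2

Derivation:
After op 1 (add_cursor(5)): buffer="kxuib" (len 5), cursors c1@3 c2@5 c3@5, authorship .....
After op 2 (delete): buffer="kx" (len 2), cursors c1@2 c2@2 c3@2, authorship ..
After op 3 (insert('s')): buffer="kxsss" (len 5), cursors c1@5 c2@5 c3@5, authorship ..123
After op 4 (move_left): buffer="kxsss" (len 5), cursors c1@4 c2@4 c3@4, authorship ..123
After op 5 (insert('k')): buffer="kxsskkks" (len 8), cursors c1@7 c2@7 c3@7, authorship ..121233
Authorship (.=original, N=cursor N): . . 1 2 1 2 3 3
Index 3: author = 2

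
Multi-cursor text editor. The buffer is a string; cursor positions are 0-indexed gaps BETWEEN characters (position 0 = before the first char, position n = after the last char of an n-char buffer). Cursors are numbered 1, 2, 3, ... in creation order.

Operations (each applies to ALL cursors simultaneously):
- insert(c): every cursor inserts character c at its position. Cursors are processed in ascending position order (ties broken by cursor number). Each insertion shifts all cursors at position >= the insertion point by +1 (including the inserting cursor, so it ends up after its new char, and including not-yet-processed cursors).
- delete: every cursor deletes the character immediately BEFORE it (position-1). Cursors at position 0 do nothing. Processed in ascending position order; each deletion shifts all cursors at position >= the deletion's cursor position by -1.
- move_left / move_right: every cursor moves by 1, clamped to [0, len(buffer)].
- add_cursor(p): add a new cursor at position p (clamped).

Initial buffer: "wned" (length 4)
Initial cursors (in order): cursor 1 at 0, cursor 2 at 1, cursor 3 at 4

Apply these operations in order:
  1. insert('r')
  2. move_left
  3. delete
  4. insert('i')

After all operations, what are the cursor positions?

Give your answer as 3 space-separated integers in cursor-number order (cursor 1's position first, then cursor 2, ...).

After op 1 (insert('r')): buffer="rwrnedr" (len 7), cursors c1@1 c2@3 c3@7, authorship 1.2...3
After op 2 (move_left): buffer="rwrnedr" (len 7), cursors c1@0 c2@2 c3@6, authorship 1.2...3
After op 3 (delete): buffer="rrner" (len 5), cursors c1@0 c2@1 c3@4, authorship 12..3
After op 4 (insert('i')): buffer="irirneir" (len 8), cursors c1@1 c2@3 c3@7, authorship 1122..33

Answer: 1 3 7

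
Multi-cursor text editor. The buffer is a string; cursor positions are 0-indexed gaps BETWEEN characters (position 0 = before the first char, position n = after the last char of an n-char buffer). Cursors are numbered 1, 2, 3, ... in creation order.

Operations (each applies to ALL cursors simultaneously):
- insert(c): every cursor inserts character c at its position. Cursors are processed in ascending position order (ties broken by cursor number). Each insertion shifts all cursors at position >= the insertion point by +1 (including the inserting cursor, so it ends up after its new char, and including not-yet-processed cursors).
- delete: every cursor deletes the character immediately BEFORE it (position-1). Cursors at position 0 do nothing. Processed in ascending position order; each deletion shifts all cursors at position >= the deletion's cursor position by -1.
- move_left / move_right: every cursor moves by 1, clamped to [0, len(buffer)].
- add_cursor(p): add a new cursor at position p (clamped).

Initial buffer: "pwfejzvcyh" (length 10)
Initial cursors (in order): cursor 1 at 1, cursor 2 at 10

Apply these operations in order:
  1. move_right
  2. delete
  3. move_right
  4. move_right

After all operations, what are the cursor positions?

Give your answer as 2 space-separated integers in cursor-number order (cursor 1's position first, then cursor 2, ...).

Answer: 3 8

Derivation:
After op 1 (move_right): buffer="pwfejzvcyh" (len 10), cursors c1@2 c2@10, authorship ..........
After op 2 (delete): buffer="pfejzvcy" (len 8), cursors c1@1 c2@8, authorship ........
After op 3 (move_right): buffer="pfejzvcy" (len 8), cursors c1@2 c2@8, authorship ........
After op 4 (move_right): buffer="pfejzvcy" (len 8), cursors c1@3 c2@8, authorship ........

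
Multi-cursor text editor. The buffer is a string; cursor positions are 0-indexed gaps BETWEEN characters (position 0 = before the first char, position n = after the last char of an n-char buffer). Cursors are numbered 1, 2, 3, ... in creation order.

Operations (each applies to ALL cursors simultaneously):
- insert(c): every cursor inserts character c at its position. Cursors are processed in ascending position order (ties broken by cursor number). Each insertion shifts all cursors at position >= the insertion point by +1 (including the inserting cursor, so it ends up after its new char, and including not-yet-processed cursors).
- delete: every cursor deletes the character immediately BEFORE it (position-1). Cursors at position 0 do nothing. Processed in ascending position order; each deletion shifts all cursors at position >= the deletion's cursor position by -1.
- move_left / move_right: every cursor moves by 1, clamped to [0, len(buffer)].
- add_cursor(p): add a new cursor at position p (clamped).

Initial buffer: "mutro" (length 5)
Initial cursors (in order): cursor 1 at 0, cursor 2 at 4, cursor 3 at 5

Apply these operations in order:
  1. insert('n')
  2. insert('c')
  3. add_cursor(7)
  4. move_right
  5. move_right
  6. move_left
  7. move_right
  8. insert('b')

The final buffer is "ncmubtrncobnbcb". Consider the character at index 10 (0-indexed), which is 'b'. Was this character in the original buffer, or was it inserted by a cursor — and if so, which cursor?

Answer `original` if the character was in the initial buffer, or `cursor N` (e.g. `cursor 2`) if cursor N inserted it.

After op 1 (insert('n')): buffer="nmutrnon" (len 8), cursors c1@1 c2@6 c3@8, authorship 1....2.3
After op 2 (insert('c')): buffer="ncmutrnconc" (len 11), cursors c1@2 c2@8 c3@11, authorship 11....22.33
After op 3 (add_cursor(7)): buffer="ncmutrnconc" (len 11), cursors c1@2 c4@7 c2@8 c3@11, authorship 11....22.33
After op 4 (move_right): buffer="ncmutrnconc" (len 11), cursors c1@3 c4@8 c2@9 c3@11, authorship 11....22.33
After op 5 (move_right): buffer="ncmutrnconc" (len 11), cursors c1@4 c4@9 c2@10 c3@11, authorship 11....22.33
After op 6 (move_left): buffer="ncmutrnconc" (len 11), cursors c1@3 c4@8 c2@9 c3@10, authorship 11....22.33
After op 7 (move_right): buffer="ncmutrnconc" (len 11), cursors c1@4 c4@9 c2@10 c3@11, authorship 11....22.33
After op 8 (insert('b')): buffer="ncmubtrncobnbcb" (len 15), cursors c1@5 c4@11 c2@13 c3@15, authorship 11..1..22.43233
Authorship (.=original, N=cursor N): 1 1 . . 1 . . 2 2 . 4 3 2 3 3
Index 10: author = 4

Answer: cursor 4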